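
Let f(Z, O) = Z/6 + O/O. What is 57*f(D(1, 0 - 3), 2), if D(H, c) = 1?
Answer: 133/2 ≈ 66.500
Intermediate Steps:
f(Z, O) = 1 + Z/6 (f(Z, O) = Z*(⅙) + 1 = Z/6 + 1 = 1 + Z/6)
57*f(D(1, 0 - 3), 2) = 57*(1 + (⅙)*1) = 57*(1 + ⅙) = 57*(7/6) = 133/2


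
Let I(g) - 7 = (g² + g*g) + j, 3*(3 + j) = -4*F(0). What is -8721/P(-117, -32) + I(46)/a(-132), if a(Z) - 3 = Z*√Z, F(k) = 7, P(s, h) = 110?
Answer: -20056704617/252997470 + 1115840*I*√33/2299977 ≈ -79.276 + 2.787*I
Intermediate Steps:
a(Z) = 3 + Z^(3/2) (a(Z) = 3 + Z*√Z = 3 + Z^(3/2))
j = -37/3 (j = -3 + (-4*7)/3 = -3 + (⅓)*(-28) = -3 - 28/3 = -37/3 ≈ -12.333)
I(g) = -16/3 + 2*g² (I(g) = 7 + ((g² + g*g) - 37/3) = 7 + ((g² + g²) - 37/3) = 7 + (2*g² - 37/3) = 7 + (-37/3 + 2*g²) = -16/3 + 2*g²)
-8721/P(-117, -32) + I(46)/a(-132) = -8721/110 + (-16/3 + 2*46²)/(3 + (-132)^(3/2)) = -8721*1/110 + (-16/3 + 2*2116)/(3 - 264*I*√33) = -8721/110 + (-16/3 + 4232)/(3 - 264*I*√33) = -8721/110 + 12680/(3*(3 - 264*I*√33))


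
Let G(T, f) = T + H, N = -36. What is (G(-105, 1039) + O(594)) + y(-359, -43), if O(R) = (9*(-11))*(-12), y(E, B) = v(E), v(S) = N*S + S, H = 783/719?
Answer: 9813695/719 ≈ 13649.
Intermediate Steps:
H = 783/719 (H = 783*(1/719) = 783/719 ≈ 1.0890)
G(T, f) = 783/719 + T (G(T, f) = T + 783/719 = 783/719 + T)
v(S) = -35*S (v(S) = -36*S + S = -35*S)
y(E, B) = -35*E
O(R) = 1188 (O(R) = -99*(-12) = 1188)
(G(-105, 1039) + O(594)) + y(-359, -43) = ((783/719 - 105) + 1188) - 35*(-359) = (-74712/719 + 1188) + 12565 = 779460/719 + 12565 = 9813695/719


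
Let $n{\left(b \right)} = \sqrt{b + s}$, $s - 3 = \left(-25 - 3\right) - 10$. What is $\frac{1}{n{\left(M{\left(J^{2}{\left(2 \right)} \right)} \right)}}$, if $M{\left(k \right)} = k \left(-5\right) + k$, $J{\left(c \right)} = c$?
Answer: $- \frac{i \sqrt{51}}{51} \approx - 0.14003 i$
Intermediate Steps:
$s = -35$ ($s = 3 - 38 = -35$)
$M{\left(k \right)} = - 4 k$ ($M{\left(k \right)} = - 5 k + k = - 4 k$)
$n{\left(b \right)} = \sqrt{-35 + b}$ ($n{\left(b \right)} = \sqrt{b - 35} = \sqrt{-35 + b}$)
$\frac{1}{n{\left(M{\left(J^{2}{\left(2 \right)} \right)} \right)}} = \frac{1}{\sqrt{-35 - 4 \cdot 2^{2}}} = \frac{1}{\sqrt{-35 - 16}} = \frac{1}{\sqrt{-51}} = \frac{1}{i \sqrt{51}} = - \frac{i \sqrt{51}}{51}$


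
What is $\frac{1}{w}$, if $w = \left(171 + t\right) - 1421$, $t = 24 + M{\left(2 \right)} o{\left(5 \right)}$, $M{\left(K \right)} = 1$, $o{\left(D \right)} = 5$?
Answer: $- \frac{1}{1221} \approx -0.000819$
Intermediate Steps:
$t = 29$ ($t = 24 + 1 \cdot 5 = 24 + 5 = 29$)
$w = -1221$ ($w = \left(171 + 29\right) - 1421 = 200 - 1421 = -1221$)
$\frac{1}{w} = \frac{1}{-1221} = - \frac{1}{1221}$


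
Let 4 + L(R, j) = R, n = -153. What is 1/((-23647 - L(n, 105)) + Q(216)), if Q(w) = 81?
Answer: -1/23409 ≈ -4.2719e-5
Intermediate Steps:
L(R, j) = -4 + R
1/((-23647 - L(n, 105)) + Q(216)) = 1/((-23647 - (-4 - 153)) + 81) = 1/((-23647 - 1*(-157)) + 81) = 1/((-23647 + 157) + 81) = 1/(-23490 + 81) = 1/(-23409) = -1/23409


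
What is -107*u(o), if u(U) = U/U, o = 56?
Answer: -107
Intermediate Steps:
u(U) = 1
-107*u(o) = -107*1 = -107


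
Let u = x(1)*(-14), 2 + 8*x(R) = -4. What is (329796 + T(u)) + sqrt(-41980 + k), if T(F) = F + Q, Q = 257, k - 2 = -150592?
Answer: 660127/2 + 7*I*sqrt(3930) ≈ 3.3006e+5 + 438.83*I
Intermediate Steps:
k = -150590 (k = 2 - 150592 = -150590)
x(R) = -3/4 (x(R) = -1/4 + (1/8)*(-4) = -1/4 - 1/2 = -3/4)
u = 21/2 (u = -3/4*(-14) = 21/2 ≈ 10.500)
T(F) = 257 + F (T(F) = F + 257 = 257 + F)
(329796 + T(u)) + sqrt(-41980 + k) = (329796 + (257 + 21/2)) + sqrt(-41980 - 150590) = (329796 + 535/2) + sqrt(-192570) = 660127/2 + 7*I*sqrt(3930)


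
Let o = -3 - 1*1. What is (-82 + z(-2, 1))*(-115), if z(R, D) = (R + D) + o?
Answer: 10005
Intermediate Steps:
o = -4 (o = -3 - 1 = -4)
z(R, D) = -4 + D + R (z(R, D) = (R + D) - 4 = (D + R) - 4 = -4 + D + R)
(-82 + z(-2, 1))*(-115) = (-82 + (-4 + 1 - 2))*(-115) = (-82 - 5)*(-115) = -87*(-115) = 10005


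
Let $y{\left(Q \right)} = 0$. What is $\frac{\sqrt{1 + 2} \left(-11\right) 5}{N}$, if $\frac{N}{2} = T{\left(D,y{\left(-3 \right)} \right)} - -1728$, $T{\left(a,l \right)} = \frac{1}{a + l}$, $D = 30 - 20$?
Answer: $- \frac{25 \sqrt{3}}{1571} \approx -0.027563$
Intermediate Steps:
$D = 10$
$N = \frac{17281}{5}$ ($N = 2 \left(\frac{1}{10 + 0} - -1728\right) = 2 \left(\frac{1}{10} + 1728\right) = 2 \cdot \frac{17281}{10} = \frac{17281}{5} \approx 3456.2$)
$\frac{\sqrt{1 + 2} \left(-11\right) 5}{N} = \frac{\sqrt{1 + 2} \left(-11\right) 5}{\frac{17281}{5}} = \sqrt{3} \left(-11\right) 5 \cdot \frac{5}{17281} = - 11 \sqrt{3} \cdot 5 \cdot \frac{5}{17281} = - 55 \sqrt{3} \cdot \frac{5}{17281} = - \frac{25 \sqrt{3}}{1571}$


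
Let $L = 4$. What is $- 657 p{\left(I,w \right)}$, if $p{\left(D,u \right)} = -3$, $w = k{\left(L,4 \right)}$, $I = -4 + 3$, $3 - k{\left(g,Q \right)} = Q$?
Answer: $1971$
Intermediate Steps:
$k{\left(g,Q \right)} = 3 - Q$
$I = -1$
$w = -1$ ($w = 3 - 4 = -1$)
$- 657 p{\left(I,w \right)} = \left(-657\right) \left(-3\right) = 1971$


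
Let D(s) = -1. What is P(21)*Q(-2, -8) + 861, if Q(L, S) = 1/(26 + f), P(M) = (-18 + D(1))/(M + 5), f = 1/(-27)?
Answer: 15692073/18226 ≈ 860.97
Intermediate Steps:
f = -1/27 ≈ -0.037037
P(M) = -19/(5 + M) (P(M) = (-18 - 1)/(M + 5) = -19/(5 + M))
Q(L, S) = 27/701 (Q(L, S) = 1/(26 - 1/27) = 1/(701/27) = 27/701)
P(21)*Q(-2, -8) + 861 = -19/(5 + 21)*(27/701) + 861 = -19/26*(27/701) + 861 = -19*1/26*(27/701) + 861 = -19/26*27/701 + 861 = -513/18226 + 861 = 15692073/18226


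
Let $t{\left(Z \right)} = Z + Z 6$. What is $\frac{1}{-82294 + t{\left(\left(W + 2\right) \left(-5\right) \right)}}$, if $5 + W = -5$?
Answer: $- \frac{1}{82014} \approx -1.2193 \cdot 10^{-5}$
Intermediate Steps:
$W = -10$ ($W = -5 - 5 = -10$)
$t{\left(Z \right)} = 7 Z$ ($t{\left(Z \right)} = Z + 6 Z = 7 Z$)
$\frac{1}{-82294 + t{\left(\left(W + 2\right) \left(-5\right) \right)}} = \frac{1}{-82294 + 7 \left(-10 + 2\right) \left(-5\right)} = \frac{1}{-82294 + 7 \left(\left(-8\right) \left(-5\right)\right)} = \frac{1}{-82294 + 7 \cdot 40} = \frac{1}{-82294 + 280} = \frac{1}{-82014} = - \frac{1}{82014}$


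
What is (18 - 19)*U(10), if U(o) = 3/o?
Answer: -3/10 ≈ -0.30000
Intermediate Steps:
(18 - 19)*U(10) = (18 - 19)*(3/10) = -3/10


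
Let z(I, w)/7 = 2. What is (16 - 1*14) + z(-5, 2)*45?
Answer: 632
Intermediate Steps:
z(I, w) = 14 (z(I, w) = 7*2 = 14)
(16 - 1*14) + z(-5, 2)*45 = (16 - 1*14) + 14*45 = (16 - 14) + 630 = 2 + 630 = 632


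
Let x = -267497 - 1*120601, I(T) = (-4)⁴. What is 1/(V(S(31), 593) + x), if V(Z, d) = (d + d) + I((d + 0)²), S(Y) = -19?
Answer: -1/386656 ≈ -2.5863e-6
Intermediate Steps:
I(T) = 256
V(Z, d) = 256 + 2*d (V(Z, d) = (d + d) + 256 = 2*d + 256 = 256 + 2*d)
x = -388098 (x = -267497 - 120601 = -388098)
1/(V(S(31), 593) + x) = 1/((256 + 2*593) - 388098) = 1/((256 + 1186) - 388098) = 1/(1442 - 388098) = 1/(-386656) = -1/386656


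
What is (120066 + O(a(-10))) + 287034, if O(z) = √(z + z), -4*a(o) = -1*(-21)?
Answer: 407100 + I*√42/2 ≈ 4.071e+5 + 3.2404*I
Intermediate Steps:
a(o) = -21/4 (a(o) = -(-1)*(-21)/4 = -¼*21 = -21/4)
O(z) = √2*√z (O(z) = √(2*z) = √2*√z)
(120066 + O(a(-10))) + 287034 = (120066 + √2*√(-21/4)) + 287034 = (120066 + √2*(I*√21/2)) + 287034 = (120066 + I*√42/2) + 287034 = 407100 + I*√42/2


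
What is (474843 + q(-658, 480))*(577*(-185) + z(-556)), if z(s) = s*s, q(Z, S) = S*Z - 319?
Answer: 32116213444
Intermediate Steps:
q(Z, S) = -319 + S*Z
z(s) = s²
(474843 + q(-658, 480))*(577*(-185) + z(-556)) = (474843 + (-319 + 480*(-658)))*(577*(-185) + (-556)²) = (474843 + (-319 - 315840))*(-106745 + 309136) = (474843 - 316159)*202391 = 158684*202391 = 32116213444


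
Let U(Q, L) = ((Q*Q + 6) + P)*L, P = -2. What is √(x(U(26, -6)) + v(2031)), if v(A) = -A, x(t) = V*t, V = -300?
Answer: √1221969 ≈ 1105.4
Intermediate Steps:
U(Q, L) = L*(4 + Q²) (U(Q, L) = ((Q*Q + 6) - 2)*L = ((Q² + 6) - 2)*L = ((6 + Q²) - 2)*L = (4 + Q²)*L = L*(4 + Q²))
x(t) = -300*t
√(x(U(26, -6)) + v(2031)) = √(-(-1800)*(4 + 26²) - 1*2031) = √(-(-1800)*(4 + 676) - 2031) = √(-(-1800)*680 - 2031) = √(-300*(-4080) - 2031) = √(1224000 - 2031) = √1221969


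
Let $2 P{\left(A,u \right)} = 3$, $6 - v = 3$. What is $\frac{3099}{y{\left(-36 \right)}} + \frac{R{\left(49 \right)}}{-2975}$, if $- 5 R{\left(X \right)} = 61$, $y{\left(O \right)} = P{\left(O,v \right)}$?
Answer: $\frac{30731811}{14875} \approx 2066.0$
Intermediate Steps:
$v = 3$ ($v = 6 - 3 = 3$)
$P{\left(A,u \right)} = \frac{3}{2}$ ($P{\left(A,u \right)} = \frac{1}{2} \cdot 3 = \frac{3}{2}$)
$y{\left(O \right)} = \frac{3}{2}$
$R{\left(X \right)} = - \frac{61}{5}$ ($R{\left(X \right)} = \left(- \frac{1}{5}\right) 61 = - \frac{61}{5}$)
$\frac{3099}{y{\left(-36 \right)}} + \frac{R{\left(49 \right)}}{-2975} = \frac{3099}{\frac{3}{2}} - \frac{61}{5 \left(-2975\right)} = 3099 \cdot \frac{2}{3} - - \frac{61}{14875} = 2066 + \frac{61}{14875} = \frac{30731811}{14875}$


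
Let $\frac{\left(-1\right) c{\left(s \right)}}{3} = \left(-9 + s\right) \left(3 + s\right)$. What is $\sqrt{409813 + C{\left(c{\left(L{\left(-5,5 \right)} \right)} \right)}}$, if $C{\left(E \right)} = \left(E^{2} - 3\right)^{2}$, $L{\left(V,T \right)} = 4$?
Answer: $\sqrt{121894297} \approx 11041.0$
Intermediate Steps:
$c{\left(s \right)} = - 3 \left(-9 + s\right) \left(3 + s\right)$
$C{\left(E \right)} = \left(-3 + E^{2}\right)^{2}$
$\sqrt{409813 + C{\left(c{\left(L{\left(-5,5 \right)} \right)} \right)}} = \sqrt{409813 + \left(-3 + \left(81 - 3 \cdot 4^{2} + 18 \cdot 4\right)^{2}\right)^{2}} = \sqrt{409813 + \left(-3 + \left(81 - 48 + 72\right)^{2}\right)^{2}} = \sqrt{409813 + \left(-3 + 105^{2}\right)^{2}} = \sqrt{409813 + \left(-3 + 11025\right)^{2}} = \sqrt{409813 + 11022^{2}} = \sqrt{409813 + 121484484} = \sqrt{121894297}$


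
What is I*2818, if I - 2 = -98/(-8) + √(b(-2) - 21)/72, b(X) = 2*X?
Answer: 80313/2 + 7045*I/36 ≈ 40157.0 + 195.69*I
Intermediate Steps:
I = 57/4 + 5*I/72 (I = 2 + (-98/(-8) + √(2*(-2) - 21)/72) = 2 + (-98*(-⅛) + √(-4 - 21)*(1/72)) = 2 + (49/4 + √(-25)*(1/72)) = 2 + (49/4 + (5*I)*(1/72)) = 2 + (49/4 + 5*I/72) = 57/4 + 5*I/72 ≈ 14.25 + 0.069444*I)
I*2818 = (57/4 + 5*I/72)*2818 = 80313/2 + 7045*I/36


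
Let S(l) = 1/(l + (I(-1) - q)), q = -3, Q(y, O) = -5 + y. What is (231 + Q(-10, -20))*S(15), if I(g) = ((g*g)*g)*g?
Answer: 216/19 ≈ 11.368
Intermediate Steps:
I(g) = g⁴ (I(g) = (g²*g)*g = g³*g = g⁴)
S(l) = 1/(4 + l) (S(l) = 1/(l + ((-1)⁴ - 1*(-3))) = 1/(l + (1 + 3)) = 1/(l + 4) = 1/(4 + l))
(231 + Q(-10, -20))*S(15) = (231 + (-5 - 10))/(4 + 15) = (231 - 15)/19 = 216*(1/19) = 216/19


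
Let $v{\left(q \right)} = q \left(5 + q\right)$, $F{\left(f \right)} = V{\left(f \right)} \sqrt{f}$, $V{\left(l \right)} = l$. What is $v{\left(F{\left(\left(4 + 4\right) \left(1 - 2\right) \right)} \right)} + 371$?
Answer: $-141 - 80 i \sqrt{2} \approx -141.0 - 113.14 i$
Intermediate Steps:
$F{\left(f \right)} = f^{\frac{3}{2}}$ ($F{\left(f \right)} = f \sqrt{f} = f^{\frac{3}{2}}$)
$v{\left(F{\left(\left(4 + 4\right) \left(1 - 2\right) \right)} \right)} + 371 = \left(\left(4 + 4\right) \left(1 - 2\right)\right)^{\frac{3}{2}} \left(5 + \left(\left(4 + 4\right) \left(1 - 2\right)\right)^{\frac{3}{2}}\right) + 371 = \left(8 \left(-1\right)\right)^{\frac{3}{2}} \left(5 + \left(8 \left(-1\right)\right)^{\frac{3}{2}}\right) + 371 = \left(-8\right)^{\frac{3}{2}} \left(5 + \left(-8\right)^{\frac{3}{2}}\right) + 371 = - 16 i \sqrt{2} \left(5 - 16 i \sqrt{2}\right) + 371 = 371 - 16 i \sqrt{2} \left(5 - 16 i \sqrt{2}\right)$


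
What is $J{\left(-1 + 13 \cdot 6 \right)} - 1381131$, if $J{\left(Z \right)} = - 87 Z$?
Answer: $-1387830$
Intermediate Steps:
$J{\left(-1 + 13 \cdot 6 \right)} - 1381131 = - 87 \left(-1 + 13 \cdot 6\right) - 1381131 = - 87 \left(-1 + 78\right) - 1381131 = \left(-87\right) 77 - 1381131 = -6699 - 1381131 = -1387830$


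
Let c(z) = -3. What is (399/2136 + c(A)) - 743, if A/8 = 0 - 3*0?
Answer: -531019/712 ≈ -745.81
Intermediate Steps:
A = 0 (A = 8*(0 - 3*0) = 8*(0 + 0) = 8*0 = 0)
(399/2136 + c(A)) - 743 = (399/2136 - 3) - 743 = (399*(1/2136) - 3) - 743 = (133/712 - 3) - 743 = -2003/712 - 743 = -531019/712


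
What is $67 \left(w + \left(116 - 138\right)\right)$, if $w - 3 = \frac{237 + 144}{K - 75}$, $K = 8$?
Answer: $-1654$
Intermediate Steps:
$w = - \frac{180}{67}$ ($w = 3 + \frac{237 + 144}{8 - 75} = 3 + \frac{381}{-67} = 3 + 381 \left(- \frac{1}{67}\right) = 3 - \frac{381}{67} = - \frac{180}{67} \approx -2.6866$)
$67 \left(w + \left(116 - 138\right)\right) = 67 \left(- \frac{180}{67} + \left(116 - 138\right)\right) = 67 \left(- \frac{180}{67} - 22\right) = 67 \left(- \frac{1654}{67}\right) = -1654$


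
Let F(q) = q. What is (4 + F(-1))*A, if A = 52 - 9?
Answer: 129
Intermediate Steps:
A = 43
(4 + F(-1))*A = (4 - 1)*43 = 3*43 = 129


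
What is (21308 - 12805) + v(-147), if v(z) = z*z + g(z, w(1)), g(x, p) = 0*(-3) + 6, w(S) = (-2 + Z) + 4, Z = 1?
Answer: 30118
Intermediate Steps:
w(S) = 3 (w(S) = (-2 + 1) + 4 = -1 + 4 = 3)
g(x, p) = 6 (g(x, p) = 0 + 6 = 6)
v(z) = 6 + z² (v(z) = z*z + 6 = z² + 6 = 6 + z²)
(21308 - 12805) + v(-147) = (21308 - 12805) + (6 + (-147)²) = 8503 + (6 + 21609) = 8503 + 21615 = 30118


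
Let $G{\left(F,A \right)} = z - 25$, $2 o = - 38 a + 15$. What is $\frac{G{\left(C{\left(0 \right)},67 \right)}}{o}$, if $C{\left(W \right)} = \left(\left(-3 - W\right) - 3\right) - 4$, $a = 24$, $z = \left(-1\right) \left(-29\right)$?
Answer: $- \frac{8}{897} \approx -0.0089186$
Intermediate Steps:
$z = 29$
$C{\left(W \right)} = -10 - W$ ($C{\left(W \right)} = \left(-6 - W\right) - 4 = -10 - W$)
$o = - \frac{897}{2}$ ($o = \frac{\left(-38\right) 24 + 15}{2} = \frac{-912 + 15}{2} = \frac{1}{2} \left(-897\right) = - \frac{897}{2} \approx -448.5$)
$G{\left(F,A \right)} = 4$ ($G{\left(F,A \right)} = 29 - 25 = 4$)
$\frac{G{\left(C{\left(0 \right)},67 \right)}}{o} = \frac{4}{- \frac{897}{2}} = 4 \left(- \frac{2}{897}\right) = - \frac{8}{897}$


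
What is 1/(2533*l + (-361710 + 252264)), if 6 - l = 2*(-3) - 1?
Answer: -1/76517 ≈ -1.3069e-5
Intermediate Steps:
l = 13 (l = 6 - (2*(-3) - 1) = 6 - (-6 - 1) = 6 - 1*(-7) = 6 + 7 = 13)
1/(2533*l + (-361710 + 252264)) = 1/(2533*13 + (-361710 + 252264)) = 1/(32929 - 109446) = 1/(-76517) = -1/76517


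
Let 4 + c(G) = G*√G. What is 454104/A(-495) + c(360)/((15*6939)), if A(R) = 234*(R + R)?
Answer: -29176754/14884155 + 16*√10/771 ≈ -1.8946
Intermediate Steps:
c(G) = -4 + G^(3/2) (c(G) = -4 + G*√G = -4 + G^(3/2))
A(R) = 468*R (A(R) = 234*(2*R) = 468*R)
454104/A(-495) + c(360)/((15*6939)) = 454104/((468*(-495))) + (-4 + 360^(3/2))/((15*6939)) = 454104/(-231660) + (-4 + 2160*√10)/104085 = 454104*(-1/231660) + (-4 + 2160*√10)*(1/104085) = -12614/6435 + (-4/104085 + 16*√10/771) = -29176754/14884155 + 16*√10/771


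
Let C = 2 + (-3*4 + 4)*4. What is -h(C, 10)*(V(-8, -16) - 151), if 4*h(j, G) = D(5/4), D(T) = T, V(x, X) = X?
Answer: 835/16 ≈ 52.188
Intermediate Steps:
C = -30 (C = 2 + (-12 + 4)*4 = 2 - 8*4 = 2 - 32 = -30)
h(j, G) = 5/16 (h(j, G) = (5/4)/4 = (5*(¼))/4 = (¼)*(5/4) = 5/16)
-h(C, 10)*(V(-8, -16) - 151) = -5*(-16 - 151)/16 = -5*(-167)/16 = -1*(-835/16) = 835/16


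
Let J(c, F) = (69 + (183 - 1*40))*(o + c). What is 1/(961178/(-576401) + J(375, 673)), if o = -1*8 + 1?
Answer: 576401/44967539238 ≈ 1.2818e-5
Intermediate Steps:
o = -7 (o = -8 + 1 = -7)
J(c, F) = -1484 + 212*c (J(c, F) = (69 + (183 - 1*40))*(-7 + c) = (69 + (183 - 40))*(-7 + c) = (69 + 143)*(-7 + c) = 212*(-7 + c) = -1484 + 212*c)
1/(961178/(-576401) + J(375, 673)) = 1/(961178/(-576401) + (-1484 + 212*375)) = 1/(961178*(-1/576401) + (-1484 + 79500)) = 1/(-961178/576401 + 78016) = 1/(44967539238/576401) = 576401/44967539238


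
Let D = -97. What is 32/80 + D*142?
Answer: -68868/5 ≈ -13774.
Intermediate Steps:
32/80 + D*142 = 32/80 - 97*142 = 32*(1/80) - 13774 = ⅖ - 13774 = -68868/5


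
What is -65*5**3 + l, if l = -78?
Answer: -8203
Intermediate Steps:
-65*5**3 + l = -65*5**3 - 78 = -65*125 - 78 = -8125 - 78 = -8203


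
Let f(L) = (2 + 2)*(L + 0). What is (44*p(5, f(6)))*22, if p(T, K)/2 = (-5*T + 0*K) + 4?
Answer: -40656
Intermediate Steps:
f(L) = 4*L
p(T, K) = 8 - 10*T (p(T, K) = 2*((-5*T + 0*K) + 4) = 2*((-5*T + 0) + 4) = 2*(-5*T + 4) = 2*(4 - 5*T) = 8 - 10*T)
(44*p(5, f(6)))*22 = (44*(8 - 10*5))*22 = (44*(8 - 50))*22 = (44*(-42))*22 = -1848*22 = -40656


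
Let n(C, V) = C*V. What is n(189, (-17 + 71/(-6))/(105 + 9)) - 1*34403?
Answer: -2618261/76 ≈ -34451.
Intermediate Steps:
n(189, (-17 + 71/(-6))/(105 + 9)) - 1*34403 = 189*((-17 + 71/(-6))/(105 + 9)) - 1*34403 = 189*((-17 + 71*(-⅙))/114) - 34403 = 189*((-17 - 71/6)*(1/114)) - 34403 = 189*(-173/6*1/114) - 34403 = 189*(-173/684) - 34403 = -3633/76 - 34403 = -2618261/76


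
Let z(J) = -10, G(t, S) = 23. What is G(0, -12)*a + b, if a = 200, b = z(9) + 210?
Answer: 4800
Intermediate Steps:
b = 200 (b = -10 + 210 = 200)
G(0, -12)*a + b = 23*200 + 200 = 4600 + 200 = 4800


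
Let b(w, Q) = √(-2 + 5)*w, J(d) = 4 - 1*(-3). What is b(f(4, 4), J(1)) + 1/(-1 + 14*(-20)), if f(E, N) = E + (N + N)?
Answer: -1/281 + 12*√3 ≈ 20.781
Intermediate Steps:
J(d) = 7 (J(d) = 4 + 3 = 7)
f(E, N) = E + 2*N
b(w, Q) = w*√3 (b(w, Q) = √3*w = w*√3)
b(f(4, 4), J(1)) + 1/(-1 + 14*(-20)) = (4 + 2*4)*√3 + 1/(-1 + 14*(-20)) = (4 + 8)*√3 + 1/(-1 - 280) = 12*√3 + 1/(-281) = 12*√3 - 1/281 = -1/281 + 12*√3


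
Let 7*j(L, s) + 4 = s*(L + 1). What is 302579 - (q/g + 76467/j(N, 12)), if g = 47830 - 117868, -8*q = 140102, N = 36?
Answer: 1160874430631/3852090 ≈ 3.0136e+5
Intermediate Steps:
q = -70051/4 (q = -1/8*140102 = -70051/4 ≈ -17513.)
j(L, s) = -4/7 + s*(1 + L)/7 (j(L, s) = -4/7 + (s*(L + 1))/7 = -4/7 + (s*(1 + L))/7 = -4/7 + s*(1 + L)/7)
g = -70038
302579 - (q/g + 76467/j(N, 12)) = 302579 - (-70051/4/(-70038) + 76467/(-4/7 + (1/7)*12 + (1/7)*36*12)) = 302579 - (-70051/4*(-1/70038) + 76467/(-4/7 + 12/7 + 432/7)) = 302579 - (70051/280152 + 76467/(440/7)) = 302579 - (70051/280152 + 76467*(7/440)) = 302579 - (70051/280152 + 535269/440) = 302579 - 1*4687109479/3852090 = 302579 - 4687109479/3852090 = 1160874430631/3852090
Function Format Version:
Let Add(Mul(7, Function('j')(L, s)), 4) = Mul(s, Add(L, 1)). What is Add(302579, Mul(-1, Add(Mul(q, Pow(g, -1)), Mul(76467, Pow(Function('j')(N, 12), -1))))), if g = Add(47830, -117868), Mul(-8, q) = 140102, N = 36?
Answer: Rational(1160874430631, 3852090) ≈ 3.0136e+5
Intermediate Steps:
q = Rational(-70051, 4) (q = Mul(Rational(-1, 8), 140102) = Rational(-70051, 4) ≈ -17513.)
Function('j')(L, s) = Add(Rational(-4, 7), Mul(Rational(1, 7), s, Add(1, L))) (Function('j')(L, s) = Add(Rational(-4, 7), Mul(Rational(1, 7), Mul(s, Add(L, 1)))) = Add(Rational(-4, 7), Mul(Rational(1, 7), Mul(s, Add(1, L)))) = Add(Rational(-4, 7), Mul(Rational(1, 7), s, Add(1, L))))
g = -70038
Add(302579, Mul(-1, Add(Mul(q, Pow(g, -1)), Mul(76467, Pow(Function('j')(N, 12), -1))))) = Add(302579, Mul(-1, Add(Mul(Rational(-70051, 4), Pow(-70038, -1)), Mul(76467, Pow(Add(Rational(-4, 7), Mul(Rational(1, 7), 12), Mul(Rational(1, 7), 36, 12)), -1))))) = Add(302579, Mul(-1, Add(Mul(Rational(-70051, 4), Rational(-1, 70038)), Mul(76467, Pow(Add(Rational(-4, 7), Rational(12, 7), Rational(432, 7)), -1))))) = Add(302579, Mul(-1, Add(Rational(70051, 280152), Mul(76467, Pow(Rational(440, 7), -1))))) = Add(302579, Mul(-1, Add(Rational(70051, 280152), Mul(76467, Rational(7, 440))))) = Add(302579, Mul(-1, Add(Rational(70051, 280152), Rational(535269, 440)))) = Add(302579, Mul(-1, Rational(4687109479, 3852090))) = Add(302579, Rational(-4687109479, 3852090)) = Rational(1160874430631, 3852090)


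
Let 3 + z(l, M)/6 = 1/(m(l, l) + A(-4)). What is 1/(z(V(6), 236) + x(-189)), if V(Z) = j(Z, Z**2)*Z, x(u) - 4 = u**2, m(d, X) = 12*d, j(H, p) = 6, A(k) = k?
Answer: 214/7641301 ≈ 2.8006e-5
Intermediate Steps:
x(u) = 4 + u**2
V(Z) = 6*Z
z(l, M) = -18 + 6/(-4 + 12*l) (z(l, M) = -18 + 6/(12*l - 4) = -18 + 6/(-4 + 12*l))
1/(z(V(6), 236) + x(-189)) = 1/(3*(13 - 216*6)/(2*(-1 + 3*(6*6))) + (4 + (-189)**2)) = 1/(3*(13 - 36*36)/(2*(-1 + 3*36)) + (4 + 35721)) = 1/(3*(13 - 1296)/(2*(-1 + 108)) + 35725) = 1/((3/2)*(-1283)/107 + 35725) = 1/((3/2)*(1/107)*(-1283) + 35725) = 1/(-3849/214 + 35725) = 1/(7641301/214) = 214/7641301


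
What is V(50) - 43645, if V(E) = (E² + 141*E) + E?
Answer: -34045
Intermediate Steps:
V(E) = E² + 142*E
V(50) - 43645 = 50*(142 + 50) - 43645 = 50*192 - 43645 = 9600 - 43645 = -34045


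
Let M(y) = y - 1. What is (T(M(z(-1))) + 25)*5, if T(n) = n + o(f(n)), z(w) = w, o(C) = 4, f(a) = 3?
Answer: 135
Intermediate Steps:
M(y) = -1 + y
T(n) = 4 + n (T(n) = n + 4 = 4 + n)
(T(M(z(-1))) + 25)*5 = ((4 + (-1 - 1)) + 25)*5 = ((4 - 2) + 25)*5 = (2 + 25)*5 = 27*5 = 135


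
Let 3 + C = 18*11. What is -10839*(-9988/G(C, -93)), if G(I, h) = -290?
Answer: -54129966/145 ≈ -3.7331e+5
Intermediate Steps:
C = 195 (C = -3 + 18*11 = -3 + 198 = 195)
-10839*(-9988/G(C, -93)) = -10839/((-290/(-9988))) = -10839/((-290*(-1/9988))) = -10839/145/4994 = -10839*4994/145 = -54129966/145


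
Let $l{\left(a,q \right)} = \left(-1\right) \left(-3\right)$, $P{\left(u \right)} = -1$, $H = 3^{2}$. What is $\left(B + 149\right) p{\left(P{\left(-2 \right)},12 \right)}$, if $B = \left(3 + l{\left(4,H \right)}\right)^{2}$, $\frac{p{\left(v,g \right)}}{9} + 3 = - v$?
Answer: $-3330$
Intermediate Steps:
$H = 9$
$l{\left(a,q \right)} = 3$
$p{\left(v,g \right)} = -27 - 9 v$ ($p{\left(v,g \right)} = -27 + 9 \left(- v\right) = -27 - 9 v$)
$B = 36$ ($B = \left(3 + 3\right)^{2} = 6^{2} = 36$)
$\left(B + 149\right) p{\left(P{\left(-2 \right)},12 \right)} = \left(36 + 149\right) \left(-27 - -9\right) = 185 \left(-27 + 9\right) = 185 \left(-18\right) = -3330$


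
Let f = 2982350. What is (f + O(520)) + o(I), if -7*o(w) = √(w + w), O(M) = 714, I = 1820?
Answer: 2983064 - 2*√910/7 ≈ 2.9831e+6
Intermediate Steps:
o(w) = -√2*√w/7 (o(w) = -√(w + w)/7 = -√2*√w/7)
(f + O(520)) + o(I) = (2982350 + 714) - √2*√1820/7 = 2983064 - √2*2*√455/7 = 2983064 - 2*√910/7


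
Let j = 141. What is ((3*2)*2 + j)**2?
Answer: 23409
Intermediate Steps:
((3*2)*2 + j)**2 = ((3*2)*2 + 141)**2 = (6*2 + 141)**2 = (12 + 141)**2 = 153**2 = 23409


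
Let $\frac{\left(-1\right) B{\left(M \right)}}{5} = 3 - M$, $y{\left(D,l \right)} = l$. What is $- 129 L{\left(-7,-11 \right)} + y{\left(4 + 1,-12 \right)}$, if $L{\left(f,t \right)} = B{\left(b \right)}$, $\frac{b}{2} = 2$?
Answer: $-657$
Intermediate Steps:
$b = 4$ ($b = 2 \cdot 2 = 4$)
$B{\left(M \right)} = -15 + 5 M$ ($B{\left(M \right)} = - 5 \left(3 - M\right) = -15 + 5 M$)
$L{\left(f,t \right)} = 5$ ($L{\left(f,t \right)} = -15 + 5 \cdot 4 = -15 + 20 = 5$)
$- 129 L{\left(-7,-11 \right)} + y{\left(4 + 1,-12 \right)} = \left(-129\right) 5 - 12 = -645 - 12 = -657$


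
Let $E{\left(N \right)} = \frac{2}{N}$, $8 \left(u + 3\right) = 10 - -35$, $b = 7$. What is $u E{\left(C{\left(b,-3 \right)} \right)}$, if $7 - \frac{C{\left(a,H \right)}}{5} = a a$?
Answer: $- \frac{1}{40} \approx -0.025$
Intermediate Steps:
$C{\left(a,H \right)} = 35 - 5 a^{2}$ ($C{\left(a,H \right)} = 35 - 5 a a = 35 - 5 a^{2}$)
$u = \frac{21}{8}$ ($u = -3 + \frac{10 - -35}{8} = -3 + \frac{10 + 35}{8} = -3 + \frac{1}{8} \cdot 45 = -3 + \frac{45}{8} = \frac{21}{8} \approx 2.625$)
$u E{\left(C{\left(b,-3 \right)} \right)} = \frac{21 \frac{2}{35 - 5 \cdot 7^{2}}}{8} = \frac{21 \frac{2}{35 - 245}}{8} = \frac{21 \frac{2}{-210}}{8} = \frac{21 \cdot 2 \left(- \frac{1}{210}\right)}{8} = \frac{21}{8} \left(- \frac{1}{105}\right) = - \frac{1}{40}$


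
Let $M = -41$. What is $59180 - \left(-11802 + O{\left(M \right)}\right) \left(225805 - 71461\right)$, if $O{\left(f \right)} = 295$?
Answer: $1776095588$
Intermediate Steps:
$59180 - \left(-11802 + O{\left(M \right)}\right) \left(225805 - 71461\right) = 59180 - \left(-11802 + 295\right) \left(225805 - 71461\right) = 59180 - \left(-11507\right) 154344 = 59180 - -1776036408 = 59180 + 1776036408 = 1776095588$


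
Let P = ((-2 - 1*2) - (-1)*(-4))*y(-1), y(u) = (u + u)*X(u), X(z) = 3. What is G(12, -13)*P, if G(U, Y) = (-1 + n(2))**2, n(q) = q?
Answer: 48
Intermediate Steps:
G(U, Y) = 1 (G(U, Y) = (-1 + 2)**2 = 1**2 = 1)
y(u) = 6*u (y(u) = (u + u)*3 = (2*u)*3 = 6*u)
P = 48 (P = ((-2 - 1*2) - (-1)*(-4))*(6*(-1)) = ((-2 - 2) - 1*4)*(-6) = (-4 - 4)*(-6) = -8*(-6) = 48)
G(12, -13)*P = 1*48 = 48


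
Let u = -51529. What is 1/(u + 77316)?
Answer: 1/25787 ≈ 3.8779e-5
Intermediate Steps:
1/(u + 77316) = 1/(-51529 + 77316) = 1/25787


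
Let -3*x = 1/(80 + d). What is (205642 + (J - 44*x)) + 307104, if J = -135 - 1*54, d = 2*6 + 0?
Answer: 35366444/69 ≈ 5.1256e+5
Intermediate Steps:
d = 12 (d = 12 + 0 = 12)
x = -1/276 (x = -1/(3*(80 + 12)) = -⅓/92 = -⅓*1/92 = -1/276 ≈ -0.0036232)
J = -189 (J = -135 - 54 = -189)
(205642 + (J - 44*x)) + 307104 = (205642 + (-189 - 44*(-1/276))) + 307104 = (205642 + (-189 + 11/69)) + 307104 = (205642 - 13030/69) + 307104 = 14176268/69 + 307104 = 35366444/69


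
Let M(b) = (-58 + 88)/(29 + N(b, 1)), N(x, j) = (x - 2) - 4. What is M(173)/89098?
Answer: 15/8731604 ≈ 1.7179e-6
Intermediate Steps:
N(x, j) = -6 + x (N(x, j) = (-2 + x) - 4 = -6 + x)
M(b) = 30/(23 + b) (M(b) = (-58 + 88)/(29 + (-6 + b)) = 30/(23 + b))
M(173)/89098 = (30/(23 + 173))/89098 = (30/196)*(1/89098) = (30*(1/196))*(1/89098) = (15/98)*(1/89098) = 15/8731604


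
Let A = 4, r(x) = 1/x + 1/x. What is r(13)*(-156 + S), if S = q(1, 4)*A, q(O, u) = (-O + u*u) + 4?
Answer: -160/13 ≈ -12.308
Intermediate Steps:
r(x) = 2/x (r(x) = 1/x + 1/x = 2/x)
q(O, u) = 4 + u² - O (q(O, u) = (-O + u²) + 4 = (u² - O) + 4 = 4 + u² - O)
S = 76 (S = (4 + 4² - 1*1)*4 = (4 + 16 - 1)*4 = 19*4 = 76)
r(13)*(-156 + S) = (2/13)*(-156 + 76) = (2*(1/13))*(-80) = (2/13)*(-80) = -160/13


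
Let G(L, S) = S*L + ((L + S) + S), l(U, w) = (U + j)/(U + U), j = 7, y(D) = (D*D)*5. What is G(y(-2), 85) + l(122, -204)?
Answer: 461289/244 ≈ 1890.5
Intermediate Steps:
y(D) = 5*D**2 (y(D) = D**2*5 = 5*D**2)
l(U, w) = (7 + U)/(2*U) (l(U, w) = (U + 7)/(U + U) = (7 + U)/((2*U)) = (7 + U)*(1/(2*U)) = (7 + U)/(2*U))
G(L, S) = L + 2*S + L*S (G(L, S) = L*S + (L + 2*S) = L + 2*S + L*S)
G(y(-2), 85) + l(122, -204) = (5*(-2)**2 + 2*85 + (5*(-2)**2)*85) + (1/2)*(7 + 122)/122 = (5*4 + 170 + (5*4)*85) + (1/2)*(1/122)*129 = (20 + 170 + 20*85) + 129/244 = (20 + 170 + 1700) + 129/244 = 1890 + 129/244 = 461289/244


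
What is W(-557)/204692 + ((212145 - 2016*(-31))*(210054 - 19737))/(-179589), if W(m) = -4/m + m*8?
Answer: -496612682052602950/1706296699543 ≈ -2.9105e+5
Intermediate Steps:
W(m) = -4/m + 8*m
W(-557)/204692 + ((212145 - 2016*(-31))*(210054 - 19737))/(-179589) = (-4/(-557) + 8*(-557))/204692 + ((212145 - 2016*(-31))*(210054 - 19737))/(-179589) = (-4*(-1/557) - 4456)*(1/204692) + ((212145 + 62496)*190317)*(-1/179589) = (4/557 - 4456)*(1/204692) + (274641*190317)*(-1/179589) = -2481988/557*1/204692 + 52268851197*(-1/179589) = -620497/28503361 - 17422950399/59863 = -496612682052602950/1706296699543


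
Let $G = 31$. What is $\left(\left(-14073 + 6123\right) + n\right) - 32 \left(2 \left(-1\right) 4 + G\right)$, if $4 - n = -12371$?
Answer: $3689$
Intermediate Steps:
$n = 12375$ ($n = 4 - -12371 = 4 + 12371 = 12375$)
$\left(\left(-14073 + 6123\right) + n\right) - 32 \left(2 \left(-1\right) 4 + G\right) = \left(\left(-14073 + 6123\right) + 12375\right) - 32 \left(2 \left(-1\right) 4 + 31\right) = \left(-7950 + 12375\right) - 32 \left(\left(-2\right) 4 + 31\right) = 4425 - 32 \left(-8 + 31\right) = 4425 - 736 = 3689$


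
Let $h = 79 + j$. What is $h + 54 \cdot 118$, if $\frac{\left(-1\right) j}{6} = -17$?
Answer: $6553$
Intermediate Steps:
$j = 102$ ($j = \left(-6\right) \left(-17\right) = 102$)
$h = 181$ ($h = 79 + 102 = 181$)
$h + 54 \cdot 118 = 181 + 54 \cdot 118 = 181 + 6372 = 6553$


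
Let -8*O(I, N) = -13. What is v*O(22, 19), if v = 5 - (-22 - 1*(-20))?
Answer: 91/8 ≈ 11.375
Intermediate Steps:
O(I, N) = 13/8 (O(I, N) = -1/8*(-13) = 13/8)
v = 7 (v = 5 - (-22 + 20) = 5 - 1*(-2) = 5 + 2 = 7)
v*O(22, 19) = 7*(13/8) = 91/8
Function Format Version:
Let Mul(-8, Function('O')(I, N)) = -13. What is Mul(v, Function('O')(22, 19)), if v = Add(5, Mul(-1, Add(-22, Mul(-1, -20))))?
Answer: Rational(91, 8) ≈ 11.375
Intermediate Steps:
Function('O')(I, N) = Rational(13, 8) (Function('O')(I, N) = Mul(Rational(-1, 8), -13) = Rational(13, 8))
v = 7 (v = Add(5, Mul(-1, Add(-22, 20))) = Add(5, Mul(-1, -2)) = Add(5, 2) = 7)
Mul(v, Function('O')(22, 19)) = Mul(7, Rational(13, 8)) = Rational(91, 8)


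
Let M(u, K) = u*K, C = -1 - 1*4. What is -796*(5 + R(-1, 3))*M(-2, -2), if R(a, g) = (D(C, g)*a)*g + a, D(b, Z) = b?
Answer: -60496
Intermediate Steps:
C = -5 (C = -1 - 4 = -5)
M(u, K) = K*u
R(a, g) = a - 5*a*g (R(a, g) = (-5*a)*g + a = -5*a*g + a = a - 5*a*g)
-796*(5 + R(-1, 3))*M(-2, -2) = -796*(5 - (1 - 5*3))*(-2*(-2)) = -796*(5 - (1 - 15))*4 = -796*(5 - 1*(-14))*4 = -796*(5 + 14)*4 = -15124*4 = -796*76 = -60496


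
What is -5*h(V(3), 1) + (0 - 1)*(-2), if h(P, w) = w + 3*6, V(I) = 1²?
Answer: -93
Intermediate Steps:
V(I) = 1
h(P, w) = 18 + w (h(P, w) = w + 18 = 18 + w)
-5*h(V(3), 1) + (0 - 1)*(-2) = -5*(18 + 1) + (0 - 1)*(-2) = -5*19 - 1*(-2) = -95 + 2 = -93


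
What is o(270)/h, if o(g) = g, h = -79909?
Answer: -270/79909 ≈ -0.0033788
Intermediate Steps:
o(270)/h = 270/(-79909) = 270*(-1/79909) = -270/79909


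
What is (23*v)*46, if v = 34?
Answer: 35972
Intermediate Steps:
(23*v)*46 = (23*34)*46 = 782*46 = 35972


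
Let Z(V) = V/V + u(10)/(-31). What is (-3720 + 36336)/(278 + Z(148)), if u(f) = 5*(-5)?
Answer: 505548/4337 ≈ 116.57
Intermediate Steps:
u(f) = -25
Z(V) = 56/31 (Z(V) = V/V - 25/(-31) = 1 - 25*(-1/31) = 1 + 25/31 = 56/31)
(-3720 + 36336)/(278 + Z(148)) = (-3720 + 36336)/(278 + 56/31) = 32616/(8674/31) = 32616*(31/8674) = 505548/4337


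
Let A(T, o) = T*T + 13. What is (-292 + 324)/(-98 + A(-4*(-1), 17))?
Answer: -32/69 ≈ -0.46377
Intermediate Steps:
A(T, o) = 13 + T**2 (A(T, o) = T**2 + 13 = 13 + T**2)
(-292 + 324)/(-98 + A(-4*(-1), 17)) = (-292 + 324)/(-98 + (13 + (-4*(-1))**2)) = 32/(-98 + (13 + 4**2)) = 32/(-98 + (13 + 16)) = 32/(-98 + 29) = 32/(-69) = 32*(-1/69) = -32/69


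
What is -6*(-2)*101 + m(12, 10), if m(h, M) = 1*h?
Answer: 1224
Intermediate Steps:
m(h, M) = h
-6*(-2)*101 + m(12, 10) = -6*(-2)*101 + 12 = 12*101 + 12 = 1212 + 12 = 1224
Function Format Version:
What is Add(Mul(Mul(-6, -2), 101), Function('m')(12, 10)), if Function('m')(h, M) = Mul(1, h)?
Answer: 1224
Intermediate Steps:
Function('m')(h, M) = h
Add(Mul(Mul(-6, -2), 101), Function('m')(12, 10)) = Add(Mul(Mul(-6, -2), 101), 12) = Add(Mul(12, 101), 12) = Add(1212, 12) = 1224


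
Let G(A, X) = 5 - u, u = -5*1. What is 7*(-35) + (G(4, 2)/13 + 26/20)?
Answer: -31581/130 ≈ -242.93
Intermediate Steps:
u = -5
G(A, X) = 10 (G(A, X) = 5 - 1*(-5) = 5 + 5 = 10)
7*(-35) + (G(4, 2)/13 + 26/20) = 7*(-35) + (10/13 + 26/20) = -245 + (10*(1/13) + 26*(1/20)) = -245 + (10/13 + 13/10) = -245 + 269/130 = -31581/130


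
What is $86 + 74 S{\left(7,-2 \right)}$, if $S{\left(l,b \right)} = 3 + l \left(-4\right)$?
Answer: $-1764$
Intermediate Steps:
$S{\left(l,b \right)} = 3 - 4 l$
$86 + 74 S{\left(7,-2 \right)} = 86 + 74 \left(3 - 28\right) = 86 + 74 \left(-25\right) = 86 - 1850 = -1764$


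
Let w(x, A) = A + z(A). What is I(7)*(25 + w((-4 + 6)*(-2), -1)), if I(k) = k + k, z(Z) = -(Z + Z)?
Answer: 364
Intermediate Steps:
z(Z) = -2*Z
I(k) = 2*k
w(x, A) = -A (w(x, A) = A - 2*A = -A)
I(7)*(25 + w((-4 + 6)*(-2), -1)) = (2*7)*(25 - 1*(-1)) = 14*(25 + 1) = 14*26 = 364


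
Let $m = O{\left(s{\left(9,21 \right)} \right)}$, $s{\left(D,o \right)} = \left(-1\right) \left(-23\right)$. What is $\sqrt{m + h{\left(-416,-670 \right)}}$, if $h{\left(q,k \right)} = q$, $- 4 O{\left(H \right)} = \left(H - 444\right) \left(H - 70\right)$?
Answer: $\frac{i \sqrt{21451}}{2} \approx 73.231 i$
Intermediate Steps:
$s{\left(D,o \right)} = 23$
$O{\left(H \right)} = - \frac{\left(-444 + H\right) \left(-70 + H\right)}{4}$ ($O{\left(H \right)} = - \frac{\left(H - 444\right) \left(H - 70\right)}{4} = - \frac{\left(-444 + H\right) \left(-70 + H\right)}{4}$)
$m = - \frac{19787}{4}$ ($m = -7770 - \frac{23^{2}}{4} + \frac{257}{2} \cdot 23 = -7770 - \frac{529}{4} + \frac{5911}{2} = - \frac{19787}{4} \approx -4946.8$)
$\sqrt{m + h{\left(-416,-670 \right)}} = \sqrt{- \frac{19787}{4} - 416} = \sqrt{- \frac{21451}{4}} = \frac{i \sqrt{21451}}{2}$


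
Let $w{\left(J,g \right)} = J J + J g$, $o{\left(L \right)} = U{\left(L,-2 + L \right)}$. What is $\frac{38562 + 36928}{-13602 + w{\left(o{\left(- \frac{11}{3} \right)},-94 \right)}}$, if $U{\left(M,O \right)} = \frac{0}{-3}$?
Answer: $- \frac{37745}{6801} \approx -5.5499$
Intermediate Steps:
$U{\left(M,O \right)} = 0$ ($U{\left(M,O \right)} = 0 \left(- \frac{1}{3}\right) = 0$)
$o{\left(L \right)} = 0$
$w{\left(J,g \right)} = J^{2} + J g$
$\frac{38562 + 36928}{-13602 + w{\left(o{\left(- \frac{11}{3} \right)},-94 \right)}} = \frac{38562 + 36928}{-13602 + 0 \left(0 - 94\right)} = \frac{75490}{-13602 + 0 \left(-94\right)} = \frac{75490}{-13602 + 0} = \frac{75490}{-13602} = 75490 \left(- \frac{1}{13602}\right) = - \frac{37745}{6801}$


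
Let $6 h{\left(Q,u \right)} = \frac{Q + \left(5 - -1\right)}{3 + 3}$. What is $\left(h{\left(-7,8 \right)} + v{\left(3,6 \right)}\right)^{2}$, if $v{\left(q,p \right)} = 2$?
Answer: $\frac{5041}{1296} \approx 3.8897$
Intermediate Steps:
$h{\left(Q,u \right)} = \frac{1}{6} + \frac{Q}{36}$ ($h{\left(Q,u \right)} = \frac{\left(Q + \left(5 - -1\right)\right) \frac{1}{3 + 3}}{6} = \frac{\left(Q + \left(5 + 1\right)\right) \frac{1}{6}}{6} = \frac{\left(Q + 6\right) \frac{1}{6}}{6} = \frac{\left(6 + Q\right) \frac{1}{6}}{6} = \frac{1 + \frac{Q}{6}}{6} = \frac{1}{6} + \frac{Q}{36}$)
$\left(h{\left(-7,8 \right)} + v{\left(3,6 \right)}\right)^{2} = \left(\left(\frac{1}{6} + \frac{1}{36} \left(-7\right)\right) + 2\right)^{2} = \left(\left(\frac{1}{6} - \frac{7}{36}\right) + 2\right)^{2} = \left(- \frac{1}{36} + 2\right)^{2} = \left(\frac{71}{36}\right)^{2} = \frac{5041}{1296}$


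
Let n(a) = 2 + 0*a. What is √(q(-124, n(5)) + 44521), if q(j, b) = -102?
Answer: √44419 ≈ 210.76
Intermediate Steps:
n(a) = 2 (n(a) = 2 + 0 = 2)
√(q(-124, n(5)) + 44521) = √(-102 + 44521) = √44419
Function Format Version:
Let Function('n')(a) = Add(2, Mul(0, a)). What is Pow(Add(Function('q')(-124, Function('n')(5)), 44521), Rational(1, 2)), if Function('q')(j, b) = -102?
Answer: Pow(44419, Rational(1, 2)) ≈ 210.76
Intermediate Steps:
Function('n')(a) = 2 (Function('n')(a) = Add(2, 0) = 2)
Pow(Add(Function('q')(-124, Function('n')(5)), 44521), Rational(1, 2)) = Pow(Add(-102, 44521), Rational(1, 2)) = Pow(44419, Rational(1, 2))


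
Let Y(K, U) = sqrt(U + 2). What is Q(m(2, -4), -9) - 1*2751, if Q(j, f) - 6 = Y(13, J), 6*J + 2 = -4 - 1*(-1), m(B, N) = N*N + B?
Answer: -2745 + sqrt(42)/6 ≈ -2743.9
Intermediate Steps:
m(B, N) = B + N**2 (m(B, N) = N**2 + B = B + N**2)
J = -5/6 (J = -1/3 + (-4 - 1*(-1))/6 = -1/3 + (-4 + 1)/6 = -1/3 + (1/6)*(-3) = -1/3 - 1/2 = -5/6 ≈ -0.83333)
Y(K, U) = sqrt(2 + U)
Q(j, f) = 6 + sqrt(42)/6 (Q(j, f) = 6 + sqrt(2 - 5/6) = 6 + sqrt(7/6) = 6 + sqrt(42)/6)
Q(m(2, -4), -9) - 1*2751 = (6 + sqrt(42)/6) - 1*2751 = (6 + sqrt(42)/6) - 2751 = -2745 + sqrt(42)/6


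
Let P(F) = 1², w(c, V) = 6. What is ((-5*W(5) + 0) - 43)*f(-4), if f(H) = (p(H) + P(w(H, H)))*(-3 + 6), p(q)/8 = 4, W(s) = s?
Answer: -6732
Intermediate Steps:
P(F) = 1
p(q) = 32 (p(q) = 8*4 = 32)
f(H) = 99 (f(H) = (32 + 1)*(-3 + 6) = 33*3 = 99)
((-5*W(5) + 0) - 43)*f(-4) = ((-5*5 + 0) - 43)*99 = ((-25 + 0) - 43)*99 = (-25 - 43)*99 = -68*99 = -6732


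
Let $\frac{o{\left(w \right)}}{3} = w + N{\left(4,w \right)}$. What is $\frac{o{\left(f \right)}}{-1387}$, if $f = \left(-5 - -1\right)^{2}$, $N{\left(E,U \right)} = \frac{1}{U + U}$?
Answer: $- \frac{81}{2336} \approx -0.034675$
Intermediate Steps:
$N{\left(E,U \right)} = \frac{1}{2 U}$
$f = 16$ ($f = \left(-5 + 1\right)^{2} = \left(-4\right)^{2} = 16$)
$o{\left(w \right)} = 3 w + \frac{3}{2 w}$ ($o{\left(w \right)} = 3 \left(w + \frac{1}{2 w}\right) = 3 w + \frac{3}{2 w}$)
$\frac{o{\left(f \right)}}{-1387} = \frac{3 \cdot 16 + \frac{3}{2 \cdot 16}}{-1387} = \left(48 + \frac{3}{2} \cdot \frac{1}{16}\right) \left(- \frac{1}{1387}\right) = \left(48 + \frac{3}{32}\right) \left(- \frac{1}{1387}\right) = \frac{1539}{32} \left(- \frac{1}{1387}\right) = - \frac{81}{2336}$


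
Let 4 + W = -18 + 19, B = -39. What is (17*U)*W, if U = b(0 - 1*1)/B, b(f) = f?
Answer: -17/13 ≈ -1.3077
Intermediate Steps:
U = 1/39 (U = (0 - 1*1)/(-39) = (0 - 1)*(-1/39) = -1*(-1/39) = 1/39 ≈ 0.025641)
W = -3 (W = -4 + (-18 + 19) = -4 + 1 = -3)
(17*U)*W = (17*(1/39))*(-3) = (17/39)*(-3) = -17/13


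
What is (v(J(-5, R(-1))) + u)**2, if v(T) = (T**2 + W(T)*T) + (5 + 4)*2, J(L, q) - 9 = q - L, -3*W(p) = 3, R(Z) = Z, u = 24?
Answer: 39204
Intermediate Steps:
W(p) = -1 (W(p) = -1/3*3 = -1)
J(L, q) = 9 + q - L (J(L, q) = 9 + (q - L) = 9 + q - L)
v(T) = 18 + T**2 - T (v(T) = (T**2 - T) + (5 + 4)*2 = (T**2 - T) + 9*2 = (T**2 - T) + 18 = 18 + T**2 - T)
(v(J(-5, R(-1))) + u)**2 = ((18 + (9 - 1 - 1*(-5))**2 - (9 - 1 - 1*(-5))) + 24)**2 = ((18 + (9 - 1 + 5)**2 - (9 - 1 + 5)) + 24)**2 = ((18 + 13**2 - 1*13) + 24)**2 = ((18 + 169 - 13) + 24)**2 = (174 + 24)**2 = 198**2 = 39204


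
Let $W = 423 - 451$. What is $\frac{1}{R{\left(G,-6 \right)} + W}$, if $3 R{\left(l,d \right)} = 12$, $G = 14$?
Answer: $- \frac{1}{24} \approx -0.041667$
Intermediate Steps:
$R{\left(l,d \right)} = 4$ ($R{\left(l,d \right)} = \frac{1}{3} \cdot 12 = 4$)
$W = -28$ ($W = 423 - 451 = -28$)
$\frac{1}{R{\left(G,-6 \right)} + W} = \frac{1}{4 - 28} = \frac{1}{-24} = - \frac{1}{24}$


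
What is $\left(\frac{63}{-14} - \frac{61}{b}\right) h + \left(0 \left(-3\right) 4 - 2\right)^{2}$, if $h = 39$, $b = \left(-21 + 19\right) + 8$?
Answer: $-568$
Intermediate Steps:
$b = 6$ ($b = -2 + 8 = 6$)
$\left(\frac{63}{-14} - \frac{61}{b}\right) h + \left(0 \left(-3\right) 4 - 2\right)^{2} = \left(\frac{63}{-14} - \frac{61}{6}\right) 39 + \left(0 \left(-3\right) 4 - 2\right)^{2} = \left(63 \left(- \frac{1}{14}\right) - \frac{61}{6}\right) 39 + \left(0 \cdot 4 - 2\right)^{2} = \left(- \frac{9}{2} - \frac{61}{6}\right) 39 + \left(0 - 2\right)^{2} = \left(- \frac{44}{3}\right) 39 + \left(-2\right)^{2} = -572 + 4 = -568$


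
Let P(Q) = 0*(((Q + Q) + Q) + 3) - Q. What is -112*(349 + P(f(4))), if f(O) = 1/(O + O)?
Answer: -39074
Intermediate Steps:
f(O) = 1/(2*O)
P(Q) = -Q (P(Q) = 0*((2*Q + Q) + 3) - Q = 0*(3*Q + 3) - Q = 0*(3 + 3*Q) - Q = 0 - Q = -Q)
-112*(349 + P(f(4))) = -112*(349 - 1/(2*4)) = -112*(349 - 1*⅛) = -112*(349 - ⅛) = -112*2791/8 = -39074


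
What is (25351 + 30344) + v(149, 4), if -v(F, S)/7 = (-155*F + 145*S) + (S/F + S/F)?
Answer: 31781644/149 ≈ 2.1330e+5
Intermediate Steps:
v(F, S) = -1015*S + 1085*F - 14*S/F (v(F, S) = -7*((-155*F + 145*S) + (S/F + S/F)) = -7*((-155*F + 145*S) + 2*S/F) = -7*(-155*F + 145*S + 2*S/F) = -1015*S + 1085*F - 14*S/F)
(25351 + 30344) + v(149, 4) = (25351 + 30344) + (-1015*4 + 1085*149 - 14*4/149) = 55695 + (-4060 + 161665 - 14*4*1/149) = 55695 + (-4060 + 161665 - 56/149) = 55695 + 23483089/149 = 31781644/149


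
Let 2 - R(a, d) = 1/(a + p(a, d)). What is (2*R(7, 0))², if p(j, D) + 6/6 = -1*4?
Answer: 9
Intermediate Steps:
p(j, D) = -5 (p(j, D) = -1 - 1*4 = -1 - 4 = -5)
R(a, d) = 2 - 1/(-5 + a) (R(a, d) = 2 - 1/(a - 5) = 2 - 1/(-5 + a))
(2*R(7, 0))² = (2*((-11 + 2*7)/(-5 + 7)))² = (2*((-11 + 14)/2))² = (2*((½)*3))² = (2*(3/2))² = 3² = 9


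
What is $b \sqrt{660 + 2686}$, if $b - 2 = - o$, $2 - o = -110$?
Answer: $- 110 \sqrt{3346} \approx -6362.9$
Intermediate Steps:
$o = 112$ ($o = 2 - -110 = 2 + 110 = 112$)
$b = -110$ ($b = 2 - 112 = -110$)
$b \sqrt{660 + 2686} = - 110 \sqrt{660 + 2686} = - 110 \sqrt{3346}$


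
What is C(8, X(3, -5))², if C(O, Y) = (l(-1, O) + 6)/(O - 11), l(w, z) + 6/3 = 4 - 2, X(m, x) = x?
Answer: 4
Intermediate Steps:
l(w, z) = 0 (l(w, z) = -2 + (4 - 2) = -2 + 2 = 0)
C(O, Y) = 6/(-11 + O) (C(O, Y) = (0 + 6)/(O - 11) = 6/(-11 + O))
C(8, X(3, -5))² = (6/(-11 + 8))² = (6/(-3))² = (6*(-⅓))² = (-2)² = 4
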